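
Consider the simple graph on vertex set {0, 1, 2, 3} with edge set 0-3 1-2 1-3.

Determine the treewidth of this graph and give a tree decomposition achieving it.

Treewidth 1.
One such decomposition:
Bags: B1 = {1, 3}  B2 = {1, 2}  B3 = {0, 3}
Tree: B1–B2, B1–B3

Each bag holds 2 vertices, so the decomposition has width 1, which upper-bounds the treewidth. Since G has at least one edge (e.g. 3–1), it is not an edgeless graph, so tw(G) ≥ 1. Combining the bounds, tw(G) = 1.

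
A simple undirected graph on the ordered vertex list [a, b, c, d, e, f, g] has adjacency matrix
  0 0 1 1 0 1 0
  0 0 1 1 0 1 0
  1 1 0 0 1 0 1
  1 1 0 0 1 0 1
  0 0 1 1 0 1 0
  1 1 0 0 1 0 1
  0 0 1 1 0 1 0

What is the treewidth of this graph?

3

A width-3 tree decomposition is:
Bags: B1 = {c, d, f, g}  B2 = {b, c, d, f}  B3 = {c, d, e, f}  B4 = {a, c, d, f}
Tree: B1–B2, B2–B3, B3–B4
Each bag holds 4 vertices, so the decomposition has width 3, which upper-bounds the treewidth. For the lower bound: the 4 vertex sets {f,g}, {b,c}, {d}, {e} are disjoint, each induces a connected subgraph, and every pair is joined by at least one edge of G. Contracting each set to a single vertex therefore yields K_{4} as a minor, and since treewidth is minor-monotone, tw(G) ≥ tw(K_{4}) = 3. The upper and lower bounds meet at 3, so that is the treewidth.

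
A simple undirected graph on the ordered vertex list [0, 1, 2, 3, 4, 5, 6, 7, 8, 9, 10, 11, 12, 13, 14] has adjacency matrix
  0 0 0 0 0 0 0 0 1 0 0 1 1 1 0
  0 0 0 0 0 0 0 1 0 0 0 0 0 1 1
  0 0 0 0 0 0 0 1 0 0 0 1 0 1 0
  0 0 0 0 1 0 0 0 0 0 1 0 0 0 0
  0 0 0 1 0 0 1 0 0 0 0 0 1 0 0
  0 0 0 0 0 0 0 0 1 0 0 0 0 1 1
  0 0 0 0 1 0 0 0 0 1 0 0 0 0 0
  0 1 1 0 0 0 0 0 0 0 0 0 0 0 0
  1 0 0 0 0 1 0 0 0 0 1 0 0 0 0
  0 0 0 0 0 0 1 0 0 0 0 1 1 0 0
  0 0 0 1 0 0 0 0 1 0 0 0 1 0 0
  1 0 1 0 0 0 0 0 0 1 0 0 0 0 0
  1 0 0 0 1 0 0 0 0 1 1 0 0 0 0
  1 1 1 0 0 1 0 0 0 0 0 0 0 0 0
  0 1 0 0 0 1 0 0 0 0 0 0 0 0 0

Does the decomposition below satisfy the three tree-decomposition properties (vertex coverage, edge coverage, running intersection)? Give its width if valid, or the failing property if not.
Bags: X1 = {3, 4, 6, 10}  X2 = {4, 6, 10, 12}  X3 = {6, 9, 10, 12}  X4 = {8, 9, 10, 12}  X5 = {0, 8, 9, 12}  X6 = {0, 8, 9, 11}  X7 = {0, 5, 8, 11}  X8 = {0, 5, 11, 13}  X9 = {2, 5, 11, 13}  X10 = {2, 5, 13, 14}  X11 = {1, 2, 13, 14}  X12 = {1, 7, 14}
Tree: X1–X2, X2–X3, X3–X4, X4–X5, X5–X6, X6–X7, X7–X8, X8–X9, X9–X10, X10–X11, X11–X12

A tree decomposition must satisfy three properties: every vertex lies in some bag; for every edge, both endpoints lie together in some bag; and for every vertex, the bags containing it form a connected subtree. Here edge (2,7) lies in no bag, so the decomposition is invalid.

No — edge (2,7) lies in no bag.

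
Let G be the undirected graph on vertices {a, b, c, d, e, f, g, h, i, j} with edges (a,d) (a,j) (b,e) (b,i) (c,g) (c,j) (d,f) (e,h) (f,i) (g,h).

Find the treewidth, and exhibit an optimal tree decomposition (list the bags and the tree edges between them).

Each bag holds 3 vertices, so the decomposition has width 2, which upper-bounds the treewidth. Since h–g–c–j–a–d–f–i–b–e–h is a cycle in G, G is not acyclic. Forests are exactly the graphs of treewidth ≤ 1, so tw(G) ≥ 2. Combining the bounds, tw(G) = 2.

Treewidth 2.
Bags: B1 = {c, g, h}  B2 = {c, h, j}  B3 = {a, h, j}  B4 = {a, d, h}  B5 = {d, f, h}  B6 = {f, h, i}  B7 = {b, h, i}  B8 = {b, e, h}
Tree: B1–B2, B2–B3, B3–B4, B4–B5, B5–B6, B6–B7, B7–B8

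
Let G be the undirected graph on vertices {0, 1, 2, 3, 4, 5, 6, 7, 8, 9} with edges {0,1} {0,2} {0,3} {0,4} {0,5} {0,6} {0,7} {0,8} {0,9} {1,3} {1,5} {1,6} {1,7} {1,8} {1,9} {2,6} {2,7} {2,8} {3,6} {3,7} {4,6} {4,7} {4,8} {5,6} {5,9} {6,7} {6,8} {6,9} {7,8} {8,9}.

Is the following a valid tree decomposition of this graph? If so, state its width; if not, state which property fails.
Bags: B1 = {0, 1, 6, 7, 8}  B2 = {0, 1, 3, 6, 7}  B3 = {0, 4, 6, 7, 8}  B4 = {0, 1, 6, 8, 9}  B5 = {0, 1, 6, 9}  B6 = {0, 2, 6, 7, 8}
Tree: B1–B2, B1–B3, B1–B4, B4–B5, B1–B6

No — vertex 5 appears in no bag.

A tree decomposition must satisfy three properties: every vertex lies in some bag; for every edge, both endpoints lie together in some bag; and for every vertex, the bags containing it form a connected subtree. Here vertex 5 appears in no bag, so the decomposition is invalid.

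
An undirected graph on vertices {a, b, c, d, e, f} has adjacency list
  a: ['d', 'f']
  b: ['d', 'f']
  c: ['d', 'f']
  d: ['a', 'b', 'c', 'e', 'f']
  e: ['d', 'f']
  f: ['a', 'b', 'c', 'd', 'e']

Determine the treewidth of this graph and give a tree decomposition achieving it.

Treewidth 2.
One optimal decomposition is:
Bags: B1 = {a, d, f}  B2 = {b, d, f}  B3 = {c, d, f}  B4 = {d, e, f}
Tree: B1–B2, B1–B3, B2–B4

Each bag holds 3 vertices, so the decomposition has width 2, which upper-bounds the treewidth. On the other hand G contains the 3-clique {d, e, f}. A clique must lie in a single bag of any decomposition, so no decomposition can have width below 2. Combining the bounds, tw(G) = 2.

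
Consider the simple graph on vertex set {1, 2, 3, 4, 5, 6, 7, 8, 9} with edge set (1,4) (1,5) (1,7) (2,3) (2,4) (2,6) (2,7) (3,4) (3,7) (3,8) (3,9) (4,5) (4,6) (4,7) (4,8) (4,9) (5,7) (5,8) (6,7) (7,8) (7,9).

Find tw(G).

A width-3 tree decomposition is:
Bags: B1 = {2, 3, 4, 7}  B2 = {3, 4, 7, 8}  B3 = {3, 4, 7, 9}  B4 = {2, 4, 6, 7}  B5 = {4, 5, 7, 8}  B6 = {1, 4, 5, 7}
Tree: B1–B2, B2–B3, B1–B4, B2–B5, B5–B6
The largest bag has 4 vertices, giving width 3; this decomposition certifies tw(G) ≤ 3. Conversely, {1, 4, 5, 7} is a clique of size 4, and the vertices of any clique must share a bag in every tree decomposition; so some bag has ≥ 4 vertices and tw(G) ≥ 3. Combining the bounds, tw(G) = 3.

3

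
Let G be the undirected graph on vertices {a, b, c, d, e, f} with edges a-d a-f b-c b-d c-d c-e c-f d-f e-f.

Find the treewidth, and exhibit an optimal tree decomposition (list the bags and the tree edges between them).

Every bag has size at most 3, so the width is 3 − 1 = 2 and tw(G) ≤ 2. Conversely, {c, d, f} is a clique of size 3, and the vertices of any clique must share a bag in every tree decomposition; so some bag has ≥ 3 vertices and tw(G) ≥ 2. The upper and lower bounds meet at 2, so that is the treewidth.

Treewidth 2.
Bags: B1 = {c, d, f}  B2 = {a, d, f}  B3 = {c, e, f}  B4 = {b, c, d}
Tree: B1–B2, B1–B3, B1–B4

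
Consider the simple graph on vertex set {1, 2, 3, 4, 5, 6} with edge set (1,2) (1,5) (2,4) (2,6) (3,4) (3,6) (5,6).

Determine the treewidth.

A width-2 tree decomposition is:
Bags: B1 = {2, 3, 4}  B2 = {2, 3, 6}  B3 = {1, 2, 6}  B4 = {1, 5, 6}
Tree: B1–B2, B2–B3, B3–B4
The largest bag has 3 vertices, giving width 2; this decomposition certifies tw(G) ≤ 2. For the lower bound, G contains the cycle 4–3–6–2–4, so G is not a forest; only forests have treewidth ≤ 1, hence tw(G) ≥ 2. Hence tw(G) = 2 exactly.

2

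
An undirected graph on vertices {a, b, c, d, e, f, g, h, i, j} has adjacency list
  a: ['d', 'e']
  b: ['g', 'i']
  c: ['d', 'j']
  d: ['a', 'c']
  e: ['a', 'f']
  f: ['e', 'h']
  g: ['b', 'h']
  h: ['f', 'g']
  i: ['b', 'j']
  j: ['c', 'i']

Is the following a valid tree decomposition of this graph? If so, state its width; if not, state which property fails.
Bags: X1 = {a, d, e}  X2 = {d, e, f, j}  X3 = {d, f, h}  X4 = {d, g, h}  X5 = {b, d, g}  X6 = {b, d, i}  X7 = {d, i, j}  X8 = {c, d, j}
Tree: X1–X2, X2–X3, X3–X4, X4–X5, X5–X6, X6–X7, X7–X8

A tree decomposition must satisfy three properties: every vertex lies in some bag; for every edge, both endpoints lie together in some bag; and for every vertex, the bags containing it form a connected subtree. Here bags containing vertex j are not connected in the tree, so the decomposition is invalid.

No — bags containing vertex j are not connected in the tree.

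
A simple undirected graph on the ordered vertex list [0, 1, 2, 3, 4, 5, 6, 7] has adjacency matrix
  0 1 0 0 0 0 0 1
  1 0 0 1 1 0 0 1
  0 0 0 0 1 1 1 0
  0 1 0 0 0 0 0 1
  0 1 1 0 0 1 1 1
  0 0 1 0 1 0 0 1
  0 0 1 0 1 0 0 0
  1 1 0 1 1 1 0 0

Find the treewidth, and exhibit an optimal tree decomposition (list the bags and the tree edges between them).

Every bag has size at most 3, so the width is 3 − 1 = 2 and tw(G) ≤ 2. On the other hand G contains the 3-clique {0, 1, 7}. A clique must lie in a single bag of any decomposition, so no decomposition can have width below 2. Therefore the treewidth is 2.

Treewidth 2.
Bags: B1 = {0, 1, 7}  B2 = {1, 4, 7}  B3 = {4, 5, 7}  B4 = {2, 4, 5}  B5 = {2, 4, 6}  B6 = {1, 3, 7}
Tree: B1–B2, B2–B3, B3–B4, B4–B5, B1–B6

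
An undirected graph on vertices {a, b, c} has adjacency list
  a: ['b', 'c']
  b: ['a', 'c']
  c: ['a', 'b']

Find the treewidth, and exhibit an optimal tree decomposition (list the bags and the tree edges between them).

A single bag containing all 3 vertices is trivially a valid decomposition of width 2. Conversely, {a, b, c} is a clique of size 3, and the vertices of any clique must share a bag in every tree decomposition; so some bag has ≥ 3 vertices and tw(G) ≥ 2. Therefore the treewidth is 2.

Treewidth 2.
One optimal decomposition is:
Bags: B1 = {a, b, c}
Tree: (single bag)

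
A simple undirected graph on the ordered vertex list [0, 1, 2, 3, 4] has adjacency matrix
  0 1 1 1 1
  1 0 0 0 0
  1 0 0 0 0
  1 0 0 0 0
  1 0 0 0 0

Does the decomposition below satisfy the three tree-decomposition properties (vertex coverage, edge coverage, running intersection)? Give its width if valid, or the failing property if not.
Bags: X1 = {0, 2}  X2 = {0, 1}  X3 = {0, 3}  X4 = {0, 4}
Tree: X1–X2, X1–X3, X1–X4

Yes; width 1.

Checking the three conditions: (i) the bags cover all of {0, 1, 2, 3, 4}; (ii) for each edge, some bag contains both endpoints; (iii) the bags containing any fixed vertex form a subtree. All hold, so the decomposition is valid with width 2 − 1 = 1.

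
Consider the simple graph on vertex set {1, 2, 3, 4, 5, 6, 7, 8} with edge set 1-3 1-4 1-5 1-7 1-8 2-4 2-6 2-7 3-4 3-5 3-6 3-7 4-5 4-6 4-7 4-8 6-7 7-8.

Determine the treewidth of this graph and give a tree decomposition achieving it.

Treewidth 3.
One optimal decomposition is:
Bags: B1 = {1, 3, 4, 5}  B2 = {1, 3, 4, 7}  B3 = {3, 4, 6, 7}  B4 = {2, 4, 6, 7}  B5 = {1, 4, 7, 8}
Tree: B1–B2, B2–B3, B3–B4, B2–B5

Every bag has size at most 4, so the width is 4 − 1 = 3 and tw(G) ≤ 3. On the other hand G contains the 4-clique {1, 3, 4, 5}. A clique must lie in a single bag of any decomposition, so no decomposition can have width below 3. Hence tw(G) = 3 exactly.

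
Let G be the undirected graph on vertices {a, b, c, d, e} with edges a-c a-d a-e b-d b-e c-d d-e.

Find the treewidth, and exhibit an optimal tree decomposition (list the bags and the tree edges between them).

Each bag holds 3 vertices, so the decomposition has width 2, which upper-bounds the treewidth. On the other hand G contains the 3-clique {a, d, e}. A clique must lie in a single bag of any decomposition, so no decomposition can have width below 2. The upper and lower bounds meet at 2, so that is the treewidth.

Treewidth 2.
One such decomposition:
Bags: B1 = {b, d, e}  B2 = {a, d, e}  B3 = {a, c, d}
Tree: B1–B2, B2–B3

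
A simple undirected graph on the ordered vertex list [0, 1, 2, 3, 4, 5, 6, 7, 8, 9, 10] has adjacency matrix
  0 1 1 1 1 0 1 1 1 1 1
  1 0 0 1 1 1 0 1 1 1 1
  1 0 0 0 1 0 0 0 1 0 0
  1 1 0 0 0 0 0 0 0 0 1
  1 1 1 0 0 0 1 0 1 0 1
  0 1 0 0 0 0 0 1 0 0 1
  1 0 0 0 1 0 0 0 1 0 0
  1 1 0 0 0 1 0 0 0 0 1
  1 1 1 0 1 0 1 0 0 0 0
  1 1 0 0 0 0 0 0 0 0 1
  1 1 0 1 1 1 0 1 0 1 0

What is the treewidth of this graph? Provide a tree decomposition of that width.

Every bag has size at most 4, so the width is 4 − 1 = 3 and tw(G) ≤ 3. For the lower bound, the 4 vertices {0, 1, 4, 8} are pairwise adjacent, and any tree decomposition puts a clique entirely inside one bag — forcing width ≥ 3. Hence tw(G) = 3 exactly.

Treewidth 3.
One optimal decomposition is:
Bags: B1 = {0, 1, 4, 8}  B2 = {0, 1, 4, 10}  B3 = {0, 1, 3, 10}  B4 = {0, 1, 7, 10}  B5 = {0, 1, 9, 10}  B6 = {0, 2, 4, 8}  B7 = {1, 5, 7, 10}  B8 = {0, 4, 6, 8}
Tree: B1–B2, B2–B3, B3–B4, B3–B5, B1–B6, B4–B7, B1–B8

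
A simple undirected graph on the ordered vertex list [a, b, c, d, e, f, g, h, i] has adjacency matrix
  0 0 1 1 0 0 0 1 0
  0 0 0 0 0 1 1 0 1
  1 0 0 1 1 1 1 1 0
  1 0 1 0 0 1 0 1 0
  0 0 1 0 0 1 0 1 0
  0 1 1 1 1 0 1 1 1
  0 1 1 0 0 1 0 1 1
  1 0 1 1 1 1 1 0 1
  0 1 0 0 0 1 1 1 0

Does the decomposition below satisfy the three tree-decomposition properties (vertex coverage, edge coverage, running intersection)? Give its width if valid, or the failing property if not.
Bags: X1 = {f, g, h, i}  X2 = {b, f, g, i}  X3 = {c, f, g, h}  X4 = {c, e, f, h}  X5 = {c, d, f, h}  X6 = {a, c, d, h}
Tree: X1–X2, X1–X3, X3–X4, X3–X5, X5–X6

Every vertex of G appears in some bag (union = {a, b, c, d, e, f, g, h, i}); every edge is covered by a bag; and for each vertex v the set of bags containing v is connected in the bag tree. The decomposition is therefore valid. The largest bag has 4 vertices, so the width is 3.

Yes; width 3.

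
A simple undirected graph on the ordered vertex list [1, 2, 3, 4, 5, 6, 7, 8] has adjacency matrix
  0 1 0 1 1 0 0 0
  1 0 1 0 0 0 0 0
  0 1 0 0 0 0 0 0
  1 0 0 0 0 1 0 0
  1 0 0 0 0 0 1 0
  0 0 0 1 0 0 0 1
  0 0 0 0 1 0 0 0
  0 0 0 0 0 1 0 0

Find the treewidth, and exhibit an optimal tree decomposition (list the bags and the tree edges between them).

Each bag holds 2 vertices, so the decomposition has width 1, which upper-bounds the treewidth. Since G has at least one edge (e.g. 1–4), it is not an edgeless graph, so tw(G) ≥ 1. Therefore the treewidth is 1.

Treewidth 1.
One such decomposition:
Bags: B1 = {1, 4}  B2 = {4, 6}  B3 = {6, 8}  B4 = {1, 5}  B5 = {5, 7}  B6 = {1, 2}  B7 = {2, 3}
Tree: B1–B2, B2–B3, B1–B4, B4–B5, B4–B6, B6–B7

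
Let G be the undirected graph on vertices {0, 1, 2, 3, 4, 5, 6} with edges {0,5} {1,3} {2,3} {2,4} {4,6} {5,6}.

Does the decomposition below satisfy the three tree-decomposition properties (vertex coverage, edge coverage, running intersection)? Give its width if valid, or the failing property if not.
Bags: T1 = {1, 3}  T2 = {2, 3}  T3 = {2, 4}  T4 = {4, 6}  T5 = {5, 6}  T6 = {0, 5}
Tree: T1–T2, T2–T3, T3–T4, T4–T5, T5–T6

Every vertex of G appears in some bag (union = {0, 1, 2, 3, 4, 5, 6}); every edge is covered by a bag; and for each vertex v the set of bags containing v is connected in the bag tree. The decomposition is therefore valid. The largest bag has 2 vertices, so the width is 1.

Yes; width 1.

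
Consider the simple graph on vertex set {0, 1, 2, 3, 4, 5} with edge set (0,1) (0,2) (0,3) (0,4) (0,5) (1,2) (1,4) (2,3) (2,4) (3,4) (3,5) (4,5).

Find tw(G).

3

A width-3 tree decomposition is:
Bags: B1 = {0, 1, 2, 4}  B2 = {0, 2, 3, 4}  B3 = {0, 3, 4, 5}
Tree: B1–B2, B2–B3
Each bag holds 4 vertices, so the decomposition has width 3, which upper-bounds the treewidth. Conversely, {0, 1, 2, 4} is a clique of size 4, and the vertices of any clique must share a bag in every tree decomposition; so some bag has ≥ 4 vertices and tw(G) ≥ 3. The upper and lower bounds meet at 3, so that is the treewidth.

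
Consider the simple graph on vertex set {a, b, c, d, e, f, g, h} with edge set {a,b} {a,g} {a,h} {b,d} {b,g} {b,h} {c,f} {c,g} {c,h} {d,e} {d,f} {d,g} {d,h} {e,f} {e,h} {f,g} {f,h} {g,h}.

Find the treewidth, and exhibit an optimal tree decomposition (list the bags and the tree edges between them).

Treewidth 3.
One such decomposition:
Bags: B1 = {c, f, g, h}  B2 = {d, f, g, h}  B3 = {b, d, g, h}  B4 = {a, b, g, h}  B5 = {d, e, f, h}
Tree: B1–B2, B2–B3, B3–B4, B2–B5

The largest bag has 4 vertices, giving width 3; this decomposition certifies tw(G) ≤ 3. Conversely, {d, f, g, h} is a clique of size 4, and the vertices of any clique must share a bag in every tree decomposition; so some bag has ≥ 4 vertices and tw(G) ≥ 3. Hence tw(G) = 3 exactly.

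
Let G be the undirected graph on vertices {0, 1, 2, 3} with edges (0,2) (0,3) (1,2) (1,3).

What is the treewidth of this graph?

2

A width-2 tree decomposition is:
Bags: B1 = {1, 2, 3}  B2 = {0, 2, 3}
Tree: B1–B2
Each bag holds 3 vertices, so the decomposition has width 2, which upper-bounds the treewidth. For the lower bound, G contains the cycle 3–1–2–0–3, so G is not a forest; only forests have treewidth ≤ 1, hence tw(G) ≥ 2. Hence tw(G) = 2 exactly.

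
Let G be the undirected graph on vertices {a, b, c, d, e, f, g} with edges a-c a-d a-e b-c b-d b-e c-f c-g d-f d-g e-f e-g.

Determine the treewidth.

3

A width-3 tree decomposition is:
Bags: B1 = {a, c, d, e}  B2 = {b, c, d, e}  B3 = {c, d, e, g}  B4 = {c, d, e, f}
Tree: B1–B2, B2–B3, B3–B4
Each bag holds 4 vertices, so the decomposition has width 3, which upper-bounds the treewidth. For the lower bound: the 4 vertex sets {a,d}, {b,e}, {c}, {g} are disjoint, each induces a connected subgraph, and every pair is joined by at least one edge of G. Contracting each set to a single vertex therefore yields K_{4} as a minor, and since treewidth is minor-monotone, tw(G) ≥ tw(K_{4}) = 3. The upper and lower bounds meet at 3, so that is the treewidth.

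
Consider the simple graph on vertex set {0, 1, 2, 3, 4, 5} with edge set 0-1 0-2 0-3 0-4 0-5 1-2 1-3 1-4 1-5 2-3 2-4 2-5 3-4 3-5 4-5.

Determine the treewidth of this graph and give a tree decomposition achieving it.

Treewidth 5.
One such decomposition:
Bags: B1 = {0, 1, 2, 3, 4, 5}
Tree: (single bag)

A single bag containing all 6 vertices is trivially a valid decomposition of width 5. Conversely, {0, 1, 2, 3, 4, 5} is a clique of size 6, and the vertices of any clique must share a bag in every tree decomposition; so some bag has ≥ 6 vertices and tw(G) ≥ 5. Therefore the treewidth is 5.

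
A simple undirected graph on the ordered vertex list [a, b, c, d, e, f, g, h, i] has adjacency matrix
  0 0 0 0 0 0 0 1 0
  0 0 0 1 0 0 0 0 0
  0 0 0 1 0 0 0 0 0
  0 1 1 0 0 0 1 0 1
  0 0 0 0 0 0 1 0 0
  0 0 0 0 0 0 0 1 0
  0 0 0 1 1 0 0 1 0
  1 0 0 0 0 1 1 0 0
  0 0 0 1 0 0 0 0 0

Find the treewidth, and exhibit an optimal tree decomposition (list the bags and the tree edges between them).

Treewidth 1.
One optimal decomposition is:
Bags: B1 = {d, g}  B2 = {g, h}  B3 = {a, h}  B4 = {c, d}  B5 = {e, g}  B6 = {d, i}  B7 = {f, h}  B8 = {b, d}
Tree: B1–B2, B2–B3, B1–B4, B2–B5, B4–B6, B3–B7, B4–B8

The largest bag has 2 vertices, giving width 1; this decomposition certifies tw(G) ≤ 1. Any graph with an edge has treewidth ≥ 1, and G has the edge d–g. Therefore the treewidth is 1.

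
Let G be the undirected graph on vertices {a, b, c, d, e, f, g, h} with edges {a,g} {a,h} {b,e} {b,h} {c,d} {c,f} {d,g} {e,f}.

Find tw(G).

A width-2 tree decomposition is:
Bags: B1 = {c, d, f}  B2 = {d, e, f}  B3 = {b, d, e}  B4 = {b, d, h}  B5 = {a, d, h}  B6 = {a, d, g}
Tree: B1–B2, B2–B3, B3–B4, B4–B5, B5–B6
The largest bag has 3 vertices, giving width 2; this decomposition certifies tw(G) ≤ 2. The edges d–c–f–e–b–h–a–g–d form a cycle, so G is not a tree and its treewidth is at least 2. The upper and lower bounds meet at 2, so that is the treewidth.

2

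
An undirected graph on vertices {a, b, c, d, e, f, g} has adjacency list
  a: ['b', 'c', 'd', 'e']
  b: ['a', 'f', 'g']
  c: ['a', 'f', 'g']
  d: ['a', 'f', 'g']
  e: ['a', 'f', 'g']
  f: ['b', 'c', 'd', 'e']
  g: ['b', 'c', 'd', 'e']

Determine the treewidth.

A width-3 tree decomposition is:
Bags: B1 = {a, d, f, g}  B2 = {a, b, f, g}  B3 = {a, c, f, g}  B4 = {a, e, f, g}
Tree: B1–B2, B2–B3, B3–B4
Each bag holds 4 vertices, so the decomposition has width 3, which upper-bounds the treewidth. For the lower bound: the 4 vertex sets {d,g}, {b,f}, {a}, {c} are disjoint, each induces a connected subgraph, and every pair is joined by at least one edge of G. Contracting each set to a single vertex therefore yields K_{4} as a minor, and since treewidth is minor-monotone, tw(G) ≥ tw(K_{4}) = 3. The upper and lower bounds meet at 3, so that is the treewidth.

3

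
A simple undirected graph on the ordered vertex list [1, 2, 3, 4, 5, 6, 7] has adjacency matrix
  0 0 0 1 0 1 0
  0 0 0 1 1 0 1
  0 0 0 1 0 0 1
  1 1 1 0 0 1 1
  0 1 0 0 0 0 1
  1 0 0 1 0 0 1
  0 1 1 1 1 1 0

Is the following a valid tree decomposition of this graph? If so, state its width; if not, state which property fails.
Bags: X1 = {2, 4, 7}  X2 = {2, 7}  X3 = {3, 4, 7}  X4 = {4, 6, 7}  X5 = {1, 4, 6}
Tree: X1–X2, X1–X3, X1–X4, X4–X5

A tree decomposition must satisfy three properties: every vertex lies in some bag; for every edge, both endpoints lie together in some bag; and for every vertex, the bags containing it form a connected subtree. Here vertex 5 appears in no bag, so the decomposition is invalid.

No — vertex 5 appears in no bag.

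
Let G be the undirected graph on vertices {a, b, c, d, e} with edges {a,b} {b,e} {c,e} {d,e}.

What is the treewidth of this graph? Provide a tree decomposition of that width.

Treewidth 1.
One such decomposition:
Bags: B1 = {b, e}  B2 = {c, e}  B3 = {d, e}  B4 = {a, b}
Tree: B1–B2, B2–B3, B1–B4

The largest bag has 2 vertices, giving width 1; this decomposition certifies tw(G) ≤ 1. G has an edge, so its treewidth is at least 1. The upper and lower bounds meet at 1, so that is the treewidth.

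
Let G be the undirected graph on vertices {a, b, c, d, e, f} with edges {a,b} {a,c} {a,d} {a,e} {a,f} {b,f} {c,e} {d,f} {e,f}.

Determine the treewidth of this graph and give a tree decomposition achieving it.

Every bag has size at most 3, so the width is 3 − 1 = 2 and tw(G) ≤ 2. On the other hand G contains the 3-clique {a, c, e}. A clique must lie in a single bag of any decomposition, so no decomposition can have width below 2. Therefore the treewidth is 2.

Treewidth 2.
Bags: B1 = {a, e, f}  B2 = {a, c, e}  B3 = {a, b, f}  B4 = {a, d, f}
Tree: B1–B2, B1–B3, B3–B4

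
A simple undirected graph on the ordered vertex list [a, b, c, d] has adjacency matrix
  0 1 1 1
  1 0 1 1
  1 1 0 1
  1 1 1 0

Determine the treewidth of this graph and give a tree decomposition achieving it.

Treewidth 3.
One such decomposition:
Bags: B1 = {a, b, c, d}
Tree: (single bag)

A single bag containing all 4 vertices is trivially a valid decomposition of width 3. On the other hand G contains the 4-clique {a, b, c, d}. A clique must lie in a single bag of any decomposition, so no decomposition can have width below 3. The upper and lower bounds meet at 3, so that is the treewidth.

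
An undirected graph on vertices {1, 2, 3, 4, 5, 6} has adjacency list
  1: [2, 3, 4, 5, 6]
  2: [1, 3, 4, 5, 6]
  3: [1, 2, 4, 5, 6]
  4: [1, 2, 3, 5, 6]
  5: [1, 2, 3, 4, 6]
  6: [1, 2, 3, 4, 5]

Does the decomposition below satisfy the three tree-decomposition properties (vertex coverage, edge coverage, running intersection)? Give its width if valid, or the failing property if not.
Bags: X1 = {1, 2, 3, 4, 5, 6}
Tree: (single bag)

Vertex coverage: the bags together contain {1, 2, 3, 4, 5, 6}, the full vertex set. Edge coverage: each edge of G has both endpoints in at least one bag. Running intersection: for every vertex, the bags containing it form a connected subtree. All three properties hold, so this is a valid tree decomposition of width max|bag| − 1 = 5, and hence tw(G) ≤ 5.

Yes; width 5.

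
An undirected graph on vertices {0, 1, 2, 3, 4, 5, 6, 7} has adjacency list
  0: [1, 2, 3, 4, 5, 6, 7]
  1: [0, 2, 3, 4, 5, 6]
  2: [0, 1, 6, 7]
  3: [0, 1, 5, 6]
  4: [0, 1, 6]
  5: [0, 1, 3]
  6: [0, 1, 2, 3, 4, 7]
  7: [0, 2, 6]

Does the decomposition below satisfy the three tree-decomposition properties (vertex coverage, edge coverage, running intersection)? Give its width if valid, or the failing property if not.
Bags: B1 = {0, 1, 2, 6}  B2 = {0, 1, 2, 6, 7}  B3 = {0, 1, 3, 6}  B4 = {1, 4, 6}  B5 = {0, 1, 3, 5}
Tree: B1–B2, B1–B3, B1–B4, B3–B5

No — edge (0,4) lies in no bag.

A tree decomposition must satisfy three properties: every vertex lies in some bag; for every edge, both endpoints lie together in some bag; and for every vertex, the bags containing it form a connected subtree. Here edge (0,4) lies in no bag, so the decomposition is invalid.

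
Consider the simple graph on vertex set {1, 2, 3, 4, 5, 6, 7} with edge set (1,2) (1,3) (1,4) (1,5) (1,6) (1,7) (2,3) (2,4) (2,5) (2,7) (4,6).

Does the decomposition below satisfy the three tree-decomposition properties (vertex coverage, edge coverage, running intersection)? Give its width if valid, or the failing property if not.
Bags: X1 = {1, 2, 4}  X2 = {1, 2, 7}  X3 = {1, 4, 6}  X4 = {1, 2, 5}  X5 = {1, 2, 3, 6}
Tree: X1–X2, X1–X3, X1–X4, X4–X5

No — bags containing vertex 6 are not connected in the tree.

A tree decomposition must satisfy three properties: every vertex lies in some bag; for every edge, both endpoints lie together in some bag; and for every vertex, the bags containing it form a connected subtree. Here bags containing vertex 6 are not connected in the tree, so the decomposition is invalid.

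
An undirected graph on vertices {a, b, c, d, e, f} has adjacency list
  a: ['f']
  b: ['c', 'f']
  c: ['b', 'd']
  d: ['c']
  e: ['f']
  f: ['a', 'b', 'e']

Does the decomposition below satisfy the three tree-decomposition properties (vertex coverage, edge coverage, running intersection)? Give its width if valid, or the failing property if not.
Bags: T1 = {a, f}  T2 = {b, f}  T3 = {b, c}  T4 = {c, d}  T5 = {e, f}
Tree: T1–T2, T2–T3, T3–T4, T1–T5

Checking the three conditions: (i) the bags cover all of {a, b, c, d, e, f}; (ii) for each edge, some bag contains both endpoints; (iii) the bags containing any fixed vertex form a subtree. All hold, so the decomposition is valid with width 2 − 1 = 1.

Yes; width 1.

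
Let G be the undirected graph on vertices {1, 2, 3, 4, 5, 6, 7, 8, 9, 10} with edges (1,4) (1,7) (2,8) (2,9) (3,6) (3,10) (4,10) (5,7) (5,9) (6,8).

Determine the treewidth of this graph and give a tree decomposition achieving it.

Treewidth 2.
One such decomposition:
Bags: B1 = {1, 4, 10}  B2 = {1, 3, 10}  B3 = {1, 3, 6}  B4 = {1, 6, 8}  B5 = {1, 2, 8}  B6 = {1, 2, 9}  B7 = {1, 5, 9}  B8 = {1, 5, 7}
Tree: B1–B2, B2–B3, B3–B4, B4–B5, B5–B6, B6–B7, B7–B8

Every bag has size at most 3, so the width is 3 − 1 = 2 and tw(G) ≤ 2. Since 1–4–10–3–6–8–2–9–5–7–1 is a cycle in G, G is not acyclic. Forests are exactly the graphs of treewidth ≤ 1, so tw(G) ≥ 2. Combining the bounds, tw(G) = 2.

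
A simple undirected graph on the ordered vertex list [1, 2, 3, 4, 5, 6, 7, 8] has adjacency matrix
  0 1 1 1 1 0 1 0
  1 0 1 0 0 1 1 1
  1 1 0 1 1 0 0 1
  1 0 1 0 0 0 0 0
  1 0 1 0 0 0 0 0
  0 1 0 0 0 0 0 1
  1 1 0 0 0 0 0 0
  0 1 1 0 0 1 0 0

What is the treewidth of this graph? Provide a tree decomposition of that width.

Treewidth 2.
Bags: B1 = {2, 3, 8}  B2 = {1, 2, 3}  B3 = {1, 3, 4}  B4 = {2, 6, 8}  B5 = {1, 3, 5}  B6 = {1, 2, 7}
Tree: B1–B2, B2–B3, B1–B4, B3–B5, B2–B6

The largest bag has 3 vertices, giving width 2; this decomposition certifies tw(G) ≤ 2. Conversely, {2, 3, 8} is a clique of size 3, and the vertices of any clique must share a bag in every tree decomposition; so some bag has ≥ 3 vertices and tw(G) ≥ 2. Hence tw(G) = 2 exactly.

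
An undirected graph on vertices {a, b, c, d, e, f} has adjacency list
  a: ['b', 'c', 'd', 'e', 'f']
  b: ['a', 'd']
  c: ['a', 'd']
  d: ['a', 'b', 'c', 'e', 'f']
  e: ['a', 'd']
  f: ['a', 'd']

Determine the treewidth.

A width-2 tree decomposition is:
Bags: B1 = {a, d, e}  B2 = {a, b, d}  B3 = {a, c, d}  B4 = {a, d, f}
Tree: B1–B2, B1–B3, B3–B4
The largest bag has 3 vertices, giving width 2; this decomposition certifies tw(G) ≤ 2. For the lower bound, the 3 vertices {a, d, e} are pairwise adjacent, and any tree decomposition puts a clique entirely inside one bag — forcing width ≥ 2. Combining the bounds, tw(G) = 2.

2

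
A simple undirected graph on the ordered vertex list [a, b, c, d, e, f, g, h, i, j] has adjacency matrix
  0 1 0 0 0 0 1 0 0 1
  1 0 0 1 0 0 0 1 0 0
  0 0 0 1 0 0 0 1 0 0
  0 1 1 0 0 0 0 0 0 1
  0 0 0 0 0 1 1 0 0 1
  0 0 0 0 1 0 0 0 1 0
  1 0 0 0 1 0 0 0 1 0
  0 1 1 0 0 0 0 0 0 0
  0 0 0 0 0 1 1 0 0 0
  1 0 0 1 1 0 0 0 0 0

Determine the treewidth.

A width-2 tree decomposition is:
Bags: B1 = {c, d, h}  B2 = {b, d, h}  B3 = {b, d, j}  B4 = {a, b, j}  B5 = {a, e, j}  B6 = {a, e, g}  B7 = {e, f, g}  B8 = {f, g, i}
Tree: B1–B2, B2–B3, B3–B4, B4–B5, B5–B6, B6–B7, B7–B8
Every bag has size at most 3, so the width is 3 − 1 = 2 and tw(G) ≤ 2. Since c–h–b–d–c is a cycle in G, G is not acyclic. Forests are exactly the graphs of treewidth ≤ 1, so tw(G) ≥ 2. The upper and lower bounds meet at 2, so that is the treewidth.

2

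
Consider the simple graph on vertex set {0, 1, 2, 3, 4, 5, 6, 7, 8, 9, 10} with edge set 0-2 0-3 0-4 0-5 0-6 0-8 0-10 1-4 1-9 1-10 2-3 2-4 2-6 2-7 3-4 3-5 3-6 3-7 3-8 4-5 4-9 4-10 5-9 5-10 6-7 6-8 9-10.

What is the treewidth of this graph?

A width-3 tree decomposition is:
Bags: B1 = {0, 2, 3, 6}  B2 = {0, 2, 3, 4}  B3 = {0, 3, 4, 5}  B4 = {0, 4, 5, 10}  B5 = {4, 5, 9, 10}  B6 = {1, 4, 9, 10}  B7 = {0, 3, 6, 8}  B8 = {2, 3, 6, 7}
Tree: B1–B2, B2–B3, B3–B4, B4–B5, B5–B6, B1–B7, B1–B8
The largest bag has 4 vertices, giving width 3; this decomposition certifies tw(G) ≤ 3. For the lower bound, the 4 vertices {0, 4, 5, 10} are pairwise adjacent, and any tree decomposition puts a clique entirely inside one bag — forcing width ≥ 3. Hence tw(G) = 3 exactly.

3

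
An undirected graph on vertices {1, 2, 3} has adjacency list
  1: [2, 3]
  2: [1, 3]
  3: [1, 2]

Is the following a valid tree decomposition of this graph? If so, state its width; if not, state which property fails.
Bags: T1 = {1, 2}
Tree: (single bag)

No — vertex 3 appears in no bag.

A tree decomposition must satisfy three properties: every vertex lies in some bag; for every edge, both endpoints lie together in some bag; and for every vertex, the bags containing it form a connected subtree. Here vertex 3 appears in no bag, so the decomposition is invalid.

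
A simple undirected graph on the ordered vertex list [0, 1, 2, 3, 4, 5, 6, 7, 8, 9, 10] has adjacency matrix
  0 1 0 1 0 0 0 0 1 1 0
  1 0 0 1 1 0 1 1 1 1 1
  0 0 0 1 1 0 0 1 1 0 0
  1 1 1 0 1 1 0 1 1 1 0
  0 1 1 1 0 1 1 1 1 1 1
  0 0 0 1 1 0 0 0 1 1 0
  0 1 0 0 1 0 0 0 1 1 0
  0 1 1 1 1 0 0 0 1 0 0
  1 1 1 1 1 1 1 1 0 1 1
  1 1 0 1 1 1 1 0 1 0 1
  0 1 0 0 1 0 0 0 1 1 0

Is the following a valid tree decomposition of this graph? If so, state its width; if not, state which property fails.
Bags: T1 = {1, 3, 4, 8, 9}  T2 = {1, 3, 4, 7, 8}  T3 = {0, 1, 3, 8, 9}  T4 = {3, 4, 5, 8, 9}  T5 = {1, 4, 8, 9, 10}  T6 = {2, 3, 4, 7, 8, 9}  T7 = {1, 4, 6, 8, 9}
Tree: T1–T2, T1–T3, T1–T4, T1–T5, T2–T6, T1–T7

A tree decomposition must satisfy three properties: every vertex lies in some bag; for every edge, both endpoints lie together in some bag; and for every vertex, the bags containing it form a connected subtree. Here bags containing vertex 9 are not connected in the tree, so the decomposition is invalid.

No — bags containing vertex 9 are not connected in the tree.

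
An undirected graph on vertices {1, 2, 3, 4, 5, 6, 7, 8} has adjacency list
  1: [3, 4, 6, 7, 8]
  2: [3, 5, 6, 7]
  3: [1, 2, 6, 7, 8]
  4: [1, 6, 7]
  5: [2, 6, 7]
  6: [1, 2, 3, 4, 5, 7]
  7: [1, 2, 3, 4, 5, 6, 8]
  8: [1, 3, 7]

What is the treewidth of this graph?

3

A width-3 tree decomposition is:
Bags: B1 = {1, 3, 6, 7}  B2 = {2, 3, 6, 7}  B3 = {2, 5, 6, 7}  B4 = {1, 3, 7, 8}  B5 = {1, 4, 6, 7}
Tree: B1–B2, B2–B3, B1–B4, B1–B5
Each bag holds 4 vertices, so the decomposition has width 3, which upper-bounds the treewidth. Conversely, {1, 3, 7, 8} is a clique of size 4, and the vertices of any clique must share a bag in every tree decomposition; so some bag has ≥ 4 vertices and tw(G) ≥ 3. The upper and lower bounds meet at 3, so that is the treewidth.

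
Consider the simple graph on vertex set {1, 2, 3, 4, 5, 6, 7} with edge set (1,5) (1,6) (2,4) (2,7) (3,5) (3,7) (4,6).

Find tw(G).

2

A width-2 tree decomposition is:
Bags: B1 = {1, 4, 6}  B2 = {1, 2, 4}  B3 = {1, 2, 7}  B4 = {1, 3, 7}  B5 = {1, 3, 5}
Tree: B1–B2, B2–B3, B3–B4, B4–B5
The largest bag has 3 vertices, giving width 2; this decomposition certifies tw(G) ≤ 2. The edges 1–6–4–2–7–3–5–1 form a cycle, so G is not a tree and its treewidth is at least 2. Therefore the treewidth is 2.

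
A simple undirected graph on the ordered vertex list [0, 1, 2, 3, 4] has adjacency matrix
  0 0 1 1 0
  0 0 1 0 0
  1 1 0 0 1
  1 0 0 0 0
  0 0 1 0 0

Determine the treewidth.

A width-1 tree decomposition is:
Bags: B1 = {0, 2}  B2 = {0, 3}  B3 = {2, 4}  B4 = {1, 2}
Tree: B1–B2, B1–B3, B3–B4
Each bag holds 2 vertices, so the decomposition has width 1, which upper-bounds the treewidth. Since G has at least one edge (e.g. 2–0), it is not an edgeless graph, so tw(G) ≥ 1. The upper and lower bounds meet at 1, so that is the treewidth.

1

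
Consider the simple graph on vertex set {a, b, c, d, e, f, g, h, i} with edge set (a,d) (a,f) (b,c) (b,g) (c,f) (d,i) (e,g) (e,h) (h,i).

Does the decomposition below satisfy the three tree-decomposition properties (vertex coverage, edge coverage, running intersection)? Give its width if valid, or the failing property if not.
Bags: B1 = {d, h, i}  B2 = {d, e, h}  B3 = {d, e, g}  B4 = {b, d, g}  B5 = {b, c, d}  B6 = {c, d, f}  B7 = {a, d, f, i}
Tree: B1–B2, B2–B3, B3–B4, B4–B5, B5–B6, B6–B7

No — bags containing vertex i are not connected in the tree.

A tree decomposition must satisfy three properties: every vertex lies in some bag; for every edge, both endpoints lie together in some bag; and for every vertex, the bags containing it form a connected subtree. Here bags containing vertex i are not connected in the tree, so the decomposition is invalid.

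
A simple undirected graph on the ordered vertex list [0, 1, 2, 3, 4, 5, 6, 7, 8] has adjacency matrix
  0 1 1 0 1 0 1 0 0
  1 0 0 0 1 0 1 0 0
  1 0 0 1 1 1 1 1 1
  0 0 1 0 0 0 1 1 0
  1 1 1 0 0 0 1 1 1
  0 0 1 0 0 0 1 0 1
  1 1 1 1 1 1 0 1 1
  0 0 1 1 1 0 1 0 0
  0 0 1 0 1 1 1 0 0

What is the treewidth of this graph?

3

A width-3 tree decomposition is:
Bags: B1 = {2, 4, 6, 8}  B2 = {2, 4, 6, 7}  B3 = {0, 2, 4, 6}  B4 = {2, 5, 6, 8}  B5 = {0, 1, 4, 6}  B6 = {2, 3, 6, 7}
Tree: B1–B2, B1–B3, B1–B4, B3–B5, B2–B6
Every bag has size at most 4, so the width is 4 − 1 = 3 and tw(G) ≤ 3. For the lower bound, the 4 vertices {0, 1, 4, 6} are pairwise adjacent, and any tree decomposition puts a clique entirely inside one bag — forcing width ≥ 3. Combining the bounds, tw(G) = 3.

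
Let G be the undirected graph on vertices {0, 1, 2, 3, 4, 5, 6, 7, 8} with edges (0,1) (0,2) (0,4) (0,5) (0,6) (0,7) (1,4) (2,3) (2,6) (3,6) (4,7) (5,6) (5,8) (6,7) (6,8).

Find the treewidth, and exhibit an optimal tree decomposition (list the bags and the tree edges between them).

Treewidth 2.
One optimal decomposition is:
Bags: B1 = {0, 2, 6}  B2 = {2, 3, 6}  B3 = {0, 6, 7}  B4 = {0, 5, 6}  B5 = {0, 4, 7}  B6 = {5, 6, 8}  B7 = {0, 1, 4}
Tree: B1–B2, B1–B3, B1–B4, B3–B5, B4–B6, B5–B7

The largest bag has 3 vertices, giving width 2; this decomposition certifies tw(G) ≤ 2. For the lower bound, the 3 vertices {0, 1, 4} are pairwise adjacent, and any tree decomposition puts a clique entirely inside one bag — forcing width ≥ 2. The upper and lower bounds meet at 2, so that is the treewidth.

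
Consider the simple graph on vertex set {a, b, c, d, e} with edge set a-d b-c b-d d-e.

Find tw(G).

1

A width-1 tree decomposition is:
Bags: B1 = {b, d}  B2 = {d, e}  B3 = {a, d}  B4 = {b, c}
Tree: B1–B2, B2–B3, B1–B4
Each bag holds 2 vertices, so the decomposition has width 1, which upper-bounds the treewidth. G has an edge, so its treewidth is at least 1. Combining the bounds, tw(G) = 1.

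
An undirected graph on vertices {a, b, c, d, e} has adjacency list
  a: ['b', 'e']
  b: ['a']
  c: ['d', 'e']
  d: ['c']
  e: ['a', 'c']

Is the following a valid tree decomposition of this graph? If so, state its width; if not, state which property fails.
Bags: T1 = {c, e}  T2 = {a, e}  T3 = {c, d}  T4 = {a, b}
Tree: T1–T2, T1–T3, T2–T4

Yes; width 1.

Every vertex of G appears in some bag (union = {a, b, c, d, e}); every edge is covered by a bag; and for each vertex v the set of bags containing v is connected in the bag tree. The decomposition is therefore valid. The largest bag has 2 vertices, so the width is 1.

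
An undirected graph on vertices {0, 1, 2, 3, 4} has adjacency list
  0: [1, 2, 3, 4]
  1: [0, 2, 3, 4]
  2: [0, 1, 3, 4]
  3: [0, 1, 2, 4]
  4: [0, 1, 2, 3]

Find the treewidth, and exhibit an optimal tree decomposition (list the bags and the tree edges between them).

With just one bag of size 5, the width is 5 − 1 = 4, so tw(G) ≤ 4. Conversely, {0, 1, 2, 3, 4} is a clique of size 5, and the vertices of any clique must share a bag in every tree decomposition; so some bag has ≥ 5 vertices and tw(G) ≥ 4. Hence tw(G) = 4 exactly.

Treewidth 4.
Bags: B1 = {0, 1, 2, 3, 4}
Tree: (single bag)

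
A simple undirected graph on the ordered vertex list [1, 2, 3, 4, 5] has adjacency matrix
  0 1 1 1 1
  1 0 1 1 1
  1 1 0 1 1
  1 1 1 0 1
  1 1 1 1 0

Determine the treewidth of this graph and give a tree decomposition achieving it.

With just one bag of size 5, the width is 5 − 1 = 4, so tw(G) ≤ 4. For the lower bound, the 5 vertices {1, 2, 3, 4, 5} are pairwise adjacent, and any tree decomposition puts a clique entirely inside one bag — forcing width ≥ 4. The upper and lower bounds meet at 4, so that is the treewidth.

Treewidth 4.
One such decomposition:
Bags: B1 = {1, 2, 3, 4, 5}
Tree: (single bag)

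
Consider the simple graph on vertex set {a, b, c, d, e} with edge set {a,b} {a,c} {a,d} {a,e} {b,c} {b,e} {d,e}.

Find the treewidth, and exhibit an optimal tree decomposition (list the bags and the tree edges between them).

Treewidth 2.
Bags: B1 = {a, b, c}  B2 = {a, b, e}  B3 = {a, d, e}
Tree: B1–B2, B2–B3

Every bag has size at most 3, so the width is 3 − 1 = 2 and tw(G) ≤ 2. Conversely, {a, d, e} is a clique of size 3, and the vertices of any clique must share a bag in every tree decomposition; so some bag has ≥ 3 vertices and tw(G) ≥ 2. Hence tw(G) = 2 exactly.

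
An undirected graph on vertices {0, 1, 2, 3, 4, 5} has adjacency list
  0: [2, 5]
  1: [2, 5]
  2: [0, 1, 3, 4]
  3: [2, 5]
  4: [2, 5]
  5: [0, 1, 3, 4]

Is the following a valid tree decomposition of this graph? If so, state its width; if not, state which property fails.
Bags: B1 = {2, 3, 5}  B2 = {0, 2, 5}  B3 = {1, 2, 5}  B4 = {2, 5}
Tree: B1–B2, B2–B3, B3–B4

No — vertex 4 appears in no bag.

A tree decomposition must satisfy three properties: every vertex lies in some bag; for every edge, both endpoints lie together in some bag; and for every vertex, the bags containing it form a connected subtree. Here vertex 4 appears in no bag, so the decomposition is invalid.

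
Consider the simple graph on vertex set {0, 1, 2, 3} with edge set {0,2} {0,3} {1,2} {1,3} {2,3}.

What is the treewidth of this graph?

2

A width-2 tree decomposition is:
Bags: B1 = {0, 2, 3}  B2 = {1, 2, 3}
Tree: B1–B2
The largest bag has 3 vertices, giving width 2; this decomposition certifies tw(G) ≤ 2. On the other hand G contains the 3-clique {0, 2, 3}. A clique must lie in a single bag of any decomposition, so no decomposition can have width below 2. Combining the bounds, tw(G) = 2.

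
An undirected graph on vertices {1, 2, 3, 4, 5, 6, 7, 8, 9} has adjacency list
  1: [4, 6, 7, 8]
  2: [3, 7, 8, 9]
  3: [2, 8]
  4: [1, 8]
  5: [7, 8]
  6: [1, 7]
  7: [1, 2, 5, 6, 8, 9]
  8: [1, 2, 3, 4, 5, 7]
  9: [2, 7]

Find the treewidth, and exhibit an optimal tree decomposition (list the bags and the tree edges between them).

The largest bag has 3 vertices, giving width 2; this decomposition certifies tw(G) ≤ 2. On the other hand G contains the 3-clique {2, 3, 8}. A clique must lie in a single bag of any decomposition, so no decomposition can have width below 2. Combining the bounds, tw(G) = 2.

Treewidth 2.
One such decomposition:
Bags: B1 = {2, 7, 8}  B2 = {2, 7, 9}  B3 = {1, 7, 8}  B4 = {1, 6, 7}  B5 = {5, 7, 8}  B6 = {1, 4, 8}  B7 = {2, 3, 8}
Tree: B1–B2, B1–B3, B3–B4, B1–B5, B3–B6, B1–B7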